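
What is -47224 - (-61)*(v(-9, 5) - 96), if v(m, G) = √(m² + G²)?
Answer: -53080 + 61*√106 ≈ -52452.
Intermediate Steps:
v(m, G) = √(G² + m²)
-47224 - (-61)*(v(-9, 5) - 96) = -47224 - (-61)*(√(5² + (-9)²) - 96) = -47224 - (-61)*(√(25 + 81) - 96) = -47224 - (-61)*(√106 - 96) = -47224 - (-61)*(-96 + √106) = -47224 - (5856 - 61*√106) = -47224 + (-5856 + 61*√106) = -53080 + 61*√106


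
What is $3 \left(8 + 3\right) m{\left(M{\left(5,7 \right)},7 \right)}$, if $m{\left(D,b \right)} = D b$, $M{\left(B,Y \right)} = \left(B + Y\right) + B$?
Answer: $3927$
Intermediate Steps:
$M{\left(B,Y \right)} = Y + 2 B$
$3 \left(8 + 3\right) m{\left(M{\left(5,7 \right)},7 \right)} = 3 \left(8 + 3\right) \left(7 + 2 \cdot 5\right) 7 = 3 \cdot 11 \left(7 + 10\right) 7 = 33 \cdot 17 \cdot 7 = 33 \cdot 119 = 3927$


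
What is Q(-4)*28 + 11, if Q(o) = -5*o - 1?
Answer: 543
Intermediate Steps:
Q(o) = -1 - 5*o
Q(-4)*28 + 11 = (-1 - 5*(-4))*28 + 11 = (-1 + 20)*28 + 11 = 19*28 + 11 = 532 + 11 = 543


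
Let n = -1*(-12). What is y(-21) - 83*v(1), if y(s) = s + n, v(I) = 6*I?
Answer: -507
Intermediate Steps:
n = 12
y(s) = 12 + s (y(s) = s + 12 = 12 + s)
y(-21) - 83*v(1) = (12 - 21) - 498 = -9 - 83*6 = -9 - 498 = -507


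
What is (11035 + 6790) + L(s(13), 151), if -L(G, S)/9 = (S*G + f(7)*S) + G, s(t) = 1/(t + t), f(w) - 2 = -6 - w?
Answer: 425378/13 ≈ 32721.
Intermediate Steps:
f(w) = -4 - w (f(w) = 2 + (-6 - w) = -4 - w)
s(t) = 1/(2*t)
L(G, S) = -9*G + 99*S - 9*G*S (L(G, S) = -9*((S*G + (-4 - 1*7)*S) + G) = -9*((G*S + (-4 - 7)*S) + G) = -9*((G*S - 11*S) + G) = -9*((-11*S + G*S) + G) = -9*(G - 11*S + G*S) = -9*G + 99*S - 9*G*S)
(11035 + 6790) + L(s(13), 151) = (11035 + 6790) + (-9/(2*13) + 99*151 - 9*(½)/13*151) = 17825 + (-9/(2*13) + 14949 - 9*(½)*(1/13)*151) = 17825 + (-9*1/26 + 14949 - 9*1/26*151) = 17825 + (-9/26 + 14949 - 1359/26) = 17825 + 193653/13 = 425378/13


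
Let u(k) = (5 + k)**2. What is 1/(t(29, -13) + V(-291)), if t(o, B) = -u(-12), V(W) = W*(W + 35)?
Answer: 1/74447 ≈ 1.3432e-5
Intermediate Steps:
V(W) = W*(35 + W)
t(o, B) = -49 (t(o, B) = -(5 - 12)**2 = -1*(-7)**2 = -1*49 = -49)
1/(t(29, -13) + V(-291)) = 1/(-49 - 291*(35 - 291)) = 1/(-49 - 291*(-256)) = 1/(-49 + 74496) = 1/74447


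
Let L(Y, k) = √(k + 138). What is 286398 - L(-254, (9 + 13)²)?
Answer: 286398 - √622 ≈ 2.8637e+5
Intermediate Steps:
L(Y, k) = √(138 + k)
286398 - L(-254, (9 + 13)²) = 286398 - √(138 + (9 + 13)²) = 286398 - √(138 + 22²) = 286398 - √(138 + 484) = 286398 - √622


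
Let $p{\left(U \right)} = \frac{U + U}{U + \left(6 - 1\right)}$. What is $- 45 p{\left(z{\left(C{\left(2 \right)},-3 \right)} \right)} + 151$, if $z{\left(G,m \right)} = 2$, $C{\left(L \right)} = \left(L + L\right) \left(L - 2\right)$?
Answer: $\frac{877}{7} \approx 125.29$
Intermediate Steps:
$C{\left(L \right)} = 2 L \left(-2 + L\right)$
$p{\left(U \right)} = \frac{2 U}{5 + U}$ ($p{\left(U \right)} = \frac{2 U}{U + 5} = \frac{2 U}{5 + U}$)
$- 45 p{\left(z{\left(C{\left(2 \right)},-3 \right)} \right)} + 151 = - 45 \cdot 2 \cdot 2 \frac{1}{5 + 2} + 151 = - 45 \cdot 2 \cdot 2 \cdot \frac{1}{7} + 151 = \left(-45\right) \frac{4}{7} + 151 = - \frac{180}{7} + 151 = \frac{877}{7}$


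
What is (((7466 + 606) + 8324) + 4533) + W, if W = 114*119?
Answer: 34495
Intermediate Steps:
W = 13566
(((7466 + 606) + 8324) + 4533) + W = (((7466 + 606) + 8324) + 4533) + 13566 = ((8072 + 8324) + 4533) + 13566 = (16396 + 4533) + 13566 = 20929 + 13566 = 34495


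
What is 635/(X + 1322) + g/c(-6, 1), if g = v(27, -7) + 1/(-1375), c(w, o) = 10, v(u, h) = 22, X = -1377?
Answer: -128501/13750 ≈ -9.3455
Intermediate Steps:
g = 30249/1375 (g = 22 + 1/(-1375) = 22 - 1/1375 = 30249/1375 ≈ 21.999)
635/(X + 1322) + g/c(-6, 1) = 635/(-1377 + 1322) + (30249/1375)/10 = 635/(-55) + (30249/1375)*(⅒) = 635*(-1/55) + 30249/13750 = -127/11 + 30249/13750 = -128501/13750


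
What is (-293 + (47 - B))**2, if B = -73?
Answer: 29929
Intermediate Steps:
(-293 + (47 - B))**2 = (-293 + (47 - 1*(-73)))**2 = (-293 + (47 + 73))**2 = (-293 + 120)**2 = (-173)**2 = 29929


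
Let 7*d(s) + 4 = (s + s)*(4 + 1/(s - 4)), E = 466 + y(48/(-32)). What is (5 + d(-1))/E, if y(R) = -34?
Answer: 13/1680 ≈ 0.0077381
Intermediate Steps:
E = 432 (E = 466 - 34 = 432)
d(s) = -4/7 + 2*s*(4 + 1/(-4 + s))/7 (d(s) = -4/7 + ((s + s)*(4 + 1/(s - 4)))/7 = -4/7 + ((2*s)*(4 + 1/(-4 + s)))/7 = -4/7 + (2*s*(4 + 1/(-4 + s)))/7 = -4/7 + 2*s*(4 + 1/(-4 + s))/7)
(5 + d(-1))/E = (5 + 2*(8 - 17*(-1) + 4*(-1)²)/(7*(-4 - 1)))/432 = (5 + (2/7)*(8 + 17 + 4*1)/(-5))*(1/432) = (5 + (2/7)*(-⅕)*(8 + 17 + 4))*(1/432) = (5 + (2/7)*(-⅕)*29)*(1/432) = (5 - 58/35)*(1/432) = (117/35)*(1/432) = 13/1680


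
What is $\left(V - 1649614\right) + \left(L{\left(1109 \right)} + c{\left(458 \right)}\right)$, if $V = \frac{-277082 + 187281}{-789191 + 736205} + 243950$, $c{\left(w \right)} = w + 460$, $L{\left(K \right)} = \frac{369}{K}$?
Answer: $- \frac{82544826414461}{58761474} \approx -1.4047 \cdot 10^{6}$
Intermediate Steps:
$c{\left(w \right)} = 460 + w$
$V = \frac{12926024501}{52986}$ ($V = - \frac{89801}{-52986} + 243950 = \left(-89801\right) \left(- \frac{1}{52986}\right) + 243950 = \frac{89801}{52986} + 243950 = \frac{12926024501}{52986} \approx 2.4395 \cdot 10^{5}$)
$\left(V - 1649614\right) + \left(L{\left(1109 \right)} + c{\left(458 \right)}\right) = \left(\frac{12926024501}{52986} - 1649614\right) + \left(\frac{369}{1109} + \left(460 + 458\right)\right) = - \frac{74480422903}{52986} + \left(369 \cdot \frac{1}{1109} + 918\right) = - \frac{74480422903}{52986} + \left(\frac{369}{1109} + 918\right) = - \frac{74480422903}{52986} + \frac{1018431}{1109} = - \frac{82544826414461}{58761474}$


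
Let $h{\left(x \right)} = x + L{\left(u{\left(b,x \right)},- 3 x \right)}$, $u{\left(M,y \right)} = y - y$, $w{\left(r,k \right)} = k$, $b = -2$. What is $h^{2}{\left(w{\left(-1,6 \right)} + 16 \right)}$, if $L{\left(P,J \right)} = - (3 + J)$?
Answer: $7225$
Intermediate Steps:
$u{\left(M,y \right)} = 0$
$L{\left(P,J \right)} = -3 - J$
$h{\left(x \right)} = -3 + 4 x$ ($h{\left(x \right)} = x - \left(3 - 3 x\right) = x + \left(-3 + 3 x\right) = -3 + 4 x$)
$h^{2}{\left(w{\left(-1,6 \right)} + 16 \right)} = \left(-3 + 4 \left(6 + 16\right)\right)^{2} = \left(-3 + 4 \cdot 22\right)^{2} = \left(-3 + 88\right)^{2} = 85^{2} = 7225$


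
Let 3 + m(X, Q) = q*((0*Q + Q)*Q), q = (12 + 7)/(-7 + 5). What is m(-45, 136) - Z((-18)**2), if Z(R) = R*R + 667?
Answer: -281358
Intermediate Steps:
Z(R) = 667 + R**2 (Z(R) = R**2 + 667 = 667 + R**2)
q = -19/2 (q = 19/(-2) = 19*(-1/2) = -19/2 ≈ -9.5000)
m(X, Q) = -3 - 19*Q**2/2 (m(X, Q) = -3 - 19*(0*Q + Q)*Q/2 = -3 - 19*(0 + Q)*Q/2 = -3 - 19*Q*Q/2 = -3 - 19*Q**2/2)
m(-45, 136) - Z((-18)**2) = (-3 - 19/2*136**2) - (667 + ((-18)**2)**2) = (-3 - 19/2*18496) - (667 + 324**2) = (-3 - 175712) - (667 + 104976) = -175715 - 1*105643 = -175715 - 105643 = -281358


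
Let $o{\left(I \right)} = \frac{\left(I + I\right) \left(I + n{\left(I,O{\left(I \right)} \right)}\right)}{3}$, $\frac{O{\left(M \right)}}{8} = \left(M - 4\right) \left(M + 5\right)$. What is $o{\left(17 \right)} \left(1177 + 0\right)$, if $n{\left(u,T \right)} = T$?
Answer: $\frac{92241490}{3} \approx 3.0747 \cdot 10^{7}$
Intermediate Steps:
$O{\left(M \right)} = 8 \left(-4 + M\right) \left(5 + M\right)$ ($O{\left(M \right)} = 8 \left(M - 4\right) \left(M + 5\right) = 8 \left(-4 + M\right) \left(5 + M\right)$)
$o{\left(I \right)} = \frac{2 I \left(-160 + 8 I^{2} + 9 I\right)}{3}$ ($o{\left(I \right)} = \frac{\left(I + I\right) \left(I + \left(-160 + 8 I + 8 I^{2}\right)\right)}{3} = 2 I \left(-160 + 8 I^{2} + 9 I\right) \frac{1}{3} = \frac{2 I \left(-160 + 8 I^{2} + 9 I\right)}{3}$)
$o{\left(17 \right)} \left(1177 + 0\right) = \frac{2}{3} \cdot 17 \left(-160 + 8 \cdot 17^{2} + 9 \cdot 17\right) \left(1177 + 0\right) = \frac{2}{3} \cdot 17 \left(-160 + 8 \cdot 289 + 153\right) 1177 = \frac{2}{3} \cdot 17 \left(-160 + 2312 + 153\right) 1177 = \frac{2}{3} \cdot 17 \cdot 2305 \cdot 1177 = \frac{78370}{3} \cdot 1177 = \frac{92241490}{3}$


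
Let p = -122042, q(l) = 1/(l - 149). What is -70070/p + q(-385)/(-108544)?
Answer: 2030716108381/3536929468416 ≈ 0.57415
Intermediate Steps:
q(l) = 1/(-149 + l)
-70070/p + q(-385)/(-108544) = -70070/(-122042) + 1/(-149 - 385*(-108544)) = -70070*(-1/122042) - 1/108544/(-534) = 35035/61021 - 1/534*(-1/108544) = 35035/61021 + 1/57962496 = 2030716108381/3536929468416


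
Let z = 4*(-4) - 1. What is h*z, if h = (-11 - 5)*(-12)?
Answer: -3264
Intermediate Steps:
h = 192 (h = -16*(-12) = 192)
z = -17 (z = -16 - 1 = -17)
h*z = 192*(-17) = -3264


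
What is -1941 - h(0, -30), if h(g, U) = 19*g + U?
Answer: -1911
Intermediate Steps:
h(g, U) = U + 19*g
-1941 - h(0, -30) = -1941 - (-30 + 19*0) = -1941 - (-30 + 0) = -1941 - 1*(-30) = -1941 + 30 = -1911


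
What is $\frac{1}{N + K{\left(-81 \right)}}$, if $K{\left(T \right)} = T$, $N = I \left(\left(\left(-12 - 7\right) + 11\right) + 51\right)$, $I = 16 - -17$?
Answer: $\frac{1}{1338} \approx 0.00074738$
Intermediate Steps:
$I = 33$ ($I = 16 + 17 = 33$)
$N = 1419$ ($N = 33 \left(\left(\left(-12 - 7\right) + 11\right) + 51\right) = 33 \left(\left(-19 + 11\right) + 51\right) = 33 \left(-8 + 51\right) = 33 \cdot 43 = 1419$)
$\frac{1}{N + K{\left(-81 \right)}} = \frac{1}{1419 - 81} = \frac{1}{1338}$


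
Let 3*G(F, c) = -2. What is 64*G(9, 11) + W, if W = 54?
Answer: 34/3 ≈ 11.333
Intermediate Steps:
G(F, c) = -⅔ (G(F, c) = (⅓)*(-2) = -⅔)
64*G(9, 11) + W = 64*(-⅔) + 54 = -128/3 + 54 = 34/3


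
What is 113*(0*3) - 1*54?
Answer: -54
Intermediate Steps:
113*(0*3) - 1*54 = 113*0 - 54 = 0 - 54 = -54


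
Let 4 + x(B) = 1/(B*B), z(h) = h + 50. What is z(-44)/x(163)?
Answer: -53138/35425 ≈ -1.5000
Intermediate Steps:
z(h) = 50 + h
x(B) = -4 + B**(-2) (x(B) = -4 + 1/(B*B) = -4 + 1/(B**2) = -4 + B**(-2))
z(-44)/x(163) = (50 - 44)/(-4 + 163**(-2)) = 6/(-4 + 1/26569) = 6/(-106275/26569) = 6*(-26569/106275) = -53138/35425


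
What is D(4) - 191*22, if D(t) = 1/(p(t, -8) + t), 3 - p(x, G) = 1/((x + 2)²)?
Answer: -1054666/251 ≈ -4201.9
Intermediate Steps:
p(x, G) = 3 - 1/(2 + x)² (p(x, G) = 3 - 1/((x + 2)²) = 3 - 1/((2 + x)²) = 3 - 1/(2 + x)²)
D(t) = 1/(3 + t - 1/(2 + t)²) (D(t) = 1/((3 - 1/(2 + t)²) + t) = 1/(3 + t - 1/(2 + t)²))
D(4) - 191*22 = 1/(3 + 4 - 1/(2 + 4)²) - 191*22 = 1/(3 + 4 - 1/6²) - 1*4202 = 1/(3 + 4 - 1*1/36) - 4202 = 1/(3 + 4 - 1/36) - 4202 = 1/(251/36) - 4202 = 36/251 - 4202 = -1054666/251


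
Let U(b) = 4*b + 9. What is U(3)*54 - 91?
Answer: 1043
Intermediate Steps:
U(b) = 9 + 4*b
U(3)*54 - 91 = (9 + 4*3)*54 - 91 = (9 + 12)*54 - 91 = 21*54 - 91 = 1134 - 91 = 1043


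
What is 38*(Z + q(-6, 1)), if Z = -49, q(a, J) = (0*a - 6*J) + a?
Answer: -2318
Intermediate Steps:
q(a, J) = a - 6*J (q(a, J) = (0 - 6*J) + a = -6*J + a = a - 6*J)
38*(Z + q(-6, 1)) = 38*(-49 + (-6 - 6*1)) = 38*(-49 + (-6 - 6)) = 38*(-49 - 12) = 38*(-61) = -2318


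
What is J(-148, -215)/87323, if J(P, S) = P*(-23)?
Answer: 3404/87323 ≈ 0.038982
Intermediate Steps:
J(P, S) = -23*P
J(-148, -215)/87323 = -23*(-148)/87323 = 3404*(1/87323) = 3404/87323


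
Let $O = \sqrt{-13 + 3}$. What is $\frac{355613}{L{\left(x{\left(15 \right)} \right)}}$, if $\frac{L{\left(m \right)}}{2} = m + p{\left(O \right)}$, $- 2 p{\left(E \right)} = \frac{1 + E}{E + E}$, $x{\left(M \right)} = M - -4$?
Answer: $- \frac{7112260 i}{\sqrt{10} - 750 i} \approx 9482.8 - 39.983 i$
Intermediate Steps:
$x{\left(M \right)} = 4 + M$ ($x{\left(M \right)} = M + 4 = 4 + M$)
$O = i \sqrt{10}$ ($O = \sqrt{-10} = i \sqrt{10} \approx 3.1623 i$)
$p{\left(E \right)} = - \frac{1 + E}{4 E}$ ($p{\left(E \right)} = - \frac{\left(1 + E\right) \frac{1}{E + E}}{2} = - \frac{\left(1 + E\right) \frac{1}{2 E}}{2} = - \frac{\frac{1}{2} \frac{1}{E} \left(1 + E\right)}{2} = - \frac{1 + E}{4 E}$)
$L{\left(m \right)} = 2 m - \frac{i \sqrt{10} \left(-1 - i \sqrt{10}\right)}{20}$ ($L{\left(m \right)} = 2 \left(m + \frac{-1 - i \sqrt{10}}{4 i \sqrt{10}}\right) = 2 \left(m + \frac{- \frac{i \sqrt{10}}{10} \left(-1 - i \sqrt{10}\right)}{4}\right) = 2 \left(m - \frac{i \sqrt{10} \left(-1 - i \sqrt{10}\right)}{40}\right) = 2 m - \frac{i \sqrt{10} \left(-1 - i \sqrt{10}\right)}{20}$)
$\frac{355613}{L{\left(x{\left(15 \right)} \right)}} = \frac{355613}{- \frac{1}{2} + 2 \left(4 + 15\right) + \frac{i \sqrt{10}}{20}} = \frac{355613}{- \frac{1}{2} + 2 \cdot 19 + \frac{i \sqrt{10}}{20}} = \frac{355613}{- \frac{1}{2} + 38 + \frac{i \sqrt{10}}{20}} = \frac{355613}{\frac{75}{2} + \frac{i \sqrt{10}}{20}}$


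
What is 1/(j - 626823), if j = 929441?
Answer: 1/302618 ≈ 3.3045e-6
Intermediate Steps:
1/(j - 626823) = 1/(929441 - 626823) = 1/302618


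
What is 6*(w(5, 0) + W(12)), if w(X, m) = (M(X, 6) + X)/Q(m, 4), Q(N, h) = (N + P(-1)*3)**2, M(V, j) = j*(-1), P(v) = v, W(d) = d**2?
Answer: 2590/3 ≈ 863.33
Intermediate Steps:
M(V, j) = -j
Q(N, h) = (-3 + N)**2 (Q(N, h) = (N - 1*3)**2 = (N - 3)**2 = (-3 + N)**2)
w(X, m) = (-6 + X)/(-3 + m)**2 (w(X, m) = (-1*6 + X)/((-3 + m)**2) = (-6 + X)/(-3 + m)**2)
6*(w(5, 0) + W(12)) = 6*((-6 + 5)/(-3 + 0)**2 + 12**2) = 6*(-1/(-3)**2 + 144) = 6*((1/9)*(-1) + 144) = 6*(-1/9 + 144) = 6*(1295/9) = 2590/3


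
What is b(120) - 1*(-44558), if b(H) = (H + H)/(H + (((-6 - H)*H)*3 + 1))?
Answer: 2015759122/45239 ≈ 44558.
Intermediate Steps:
b(H) = 2*H/(1 + H + 3*H*(-6 - H)) (b(H) = (2*H)/(H + ((H*(-6 - H))*3 + 1)) = (2*H)/(H + (3*H*(-6 - H) + 1)) = (2*H)/(H + (1 + 3*H*(-6 - H))) = (2*H)/(1 + H + 3*H*(-6 - H)) = 2*H/(1 + H + 3*H*(-6 - H)))
b(120) - 1*(-44558) = -2*120/(-1 + 3*120² + 17*120) - 1*(-44558) = -2*120/(-1 + 3*14400 + 2040) + 44558 = -2*120/(-1 + 43200 + 2040) + 44558 = -2*120/45239 + 44558 = -2*120*1/45239 + 44558 = -240/45239 + 44558 = 2015759122/45239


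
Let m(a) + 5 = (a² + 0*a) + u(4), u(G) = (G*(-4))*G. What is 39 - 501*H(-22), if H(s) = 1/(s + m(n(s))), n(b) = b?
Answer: 4942/131 ≈ 37.725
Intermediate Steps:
u(G) = -4*G² (u(G) = (-4*G)*G = -4*G²)
m(a) = -69 + a² (m(a) = -5 + ((a² + 0*a) - 4*4²) = -5 + ((a² + 0) - 4*16) = -5 + (a² - 64) = -5 + (-64 + a²) = -69 + a²)
H(s) = 1/(-69 + s + s²) (H(s) = 1/(s + (-69 + s²)) = 1/(-69 + s + s²))
39 - 501*H(-22) = 39 - 501/(-69 - 22 + (-22)²) = 39 - 501/(-69 - 22 + 484) = 39 - 501/393 = 39 - 501*1/393 = 39 - 167/131 = 4942/131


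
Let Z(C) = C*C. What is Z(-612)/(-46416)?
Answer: -7803/967 ≈ -8.0693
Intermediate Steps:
Z(C) = C**2
Z(-612)/(-46416) = (-612)**2/(-46416) = 374544*(-1/46416) = -7803/967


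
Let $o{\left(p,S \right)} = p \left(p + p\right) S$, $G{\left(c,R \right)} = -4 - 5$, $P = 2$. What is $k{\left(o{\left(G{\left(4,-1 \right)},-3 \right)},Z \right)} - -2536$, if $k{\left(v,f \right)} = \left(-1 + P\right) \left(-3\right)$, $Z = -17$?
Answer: $2533$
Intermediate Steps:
$G{\left(c,R \right)} = -9$ ($G{\left(c,R \right)} = -4 - 5 = -9$)
$o{\left(p,S \right)} = 2 S p^{2}$ ($o{\left(p,S \right)} = p 2 p S = 2 p^{2} S = 2 S p^{2}$)
$k{\left(v,f \right)} = -3$ ($k{\left(v,f \right)} = \left(-1 + 2\right) \left(-3\right) = 1 \left(-3\right) = -3$)
$k{\left(o{\left(G{\left(4,-1 \right)},-3 \right)},Z \right)} - -2536 = -3 - -2536 = -3 + 2536 = 2533$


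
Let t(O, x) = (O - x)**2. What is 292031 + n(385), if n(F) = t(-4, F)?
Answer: 443352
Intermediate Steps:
n(F) = (-4 - F)**2
292031 + n(385) = 292031 + (4 + 385)**2 = 292031 + 389**2 = 292031 + 151321 = 443352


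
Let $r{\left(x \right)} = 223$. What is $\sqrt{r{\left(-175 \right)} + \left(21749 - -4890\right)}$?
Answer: $11 \sqrt{222} \approx 163.9$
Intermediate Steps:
$\sqrt{r{\left(-175 \right)} + \left(21749 - -4890\right)} = \sqrt{223 + \left(21749 - -4890\right)} = \sqrt{223 + \left(21749 + 4890\right)} = \sqrt{223 + 26639} = \sqrt{26862} = 11 \sqrt{222}$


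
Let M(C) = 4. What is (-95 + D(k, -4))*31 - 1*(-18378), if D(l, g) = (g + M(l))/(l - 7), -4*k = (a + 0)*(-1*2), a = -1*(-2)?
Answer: 15433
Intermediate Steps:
a = 2
k = 1 (k = -(2 + 0)*(-1*2)/4 = -(-2)/2 = -¼*(-4) = 1)
D(l, g) = (4 + g)/(-7 + l) (D(l, g) = (g + 4)/(l - 7) = (4 + g)/(-7 + l))
(-95 + D(k, -4))*31 - 1*(-18378) = (-95 + (4 - 4)/(-7 + 1))*31 - 1*(-18378) = (-95 + 0/(-6))*31 + 18378 = (-95 - ⅙*0)*31 + 18378 = (-95 + 0)*31 + 18378 = -95*31 + 18378 = -2945 + 18378 = 15433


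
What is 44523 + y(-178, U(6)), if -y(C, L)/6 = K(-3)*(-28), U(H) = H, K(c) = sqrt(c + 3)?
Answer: 44523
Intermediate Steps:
K(c) = sqrt(3 + c)
y(C, L) = 0 (y(C, L) = -6*sqrt(3 - 3)*(-28) = -6*sqrt(0)*(-28) = -0*(-28) = -6*0 = 0)
44523 + y(-178, U(6)) = 44523 + 0 = 44523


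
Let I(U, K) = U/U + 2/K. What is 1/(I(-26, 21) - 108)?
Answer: -21/2245 ≈ -0.0093541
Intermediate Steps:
I(U, K) = 1 + 2/K
1/(I(-26, 21) - 108) = 1/((2 + 21)/21 - 108) = 1/((1/21)*23 - 108) = 1/(23/21 - 108) = 1/(-2245/21) = -21/2245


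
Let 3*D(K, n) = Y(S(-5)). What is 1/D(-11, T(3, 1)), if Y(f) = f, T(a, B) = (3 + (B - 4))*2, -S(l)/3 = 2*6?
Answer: -1/12 ≈ -0.083333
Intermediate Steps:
S(l) = -36 (S(l) = -6*6 = -3*12 = -36)
T(a, B) = -2 + 2*B (T(a, B) = (3 + (-4 + B))*2 = (-1 + B)*2 = -2 + 2*B)
D(K, n) = -12 (D(K, n) = (⅓)*(-36) = -12)
1/D(-11, T(3, 1)) = 1/(-12) = -1/12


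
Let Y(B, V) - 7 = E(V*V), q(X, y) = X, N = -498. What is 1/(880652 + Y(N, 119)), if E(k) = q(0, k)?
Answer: 1/880659 ≈ 1.1355e-6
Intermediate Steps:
E(k) = 0
Y(B, V) = 7 (Y(B, V) = 7 + 0 = 7)
1/(880652 + Y(N, 119)) = 1/(880652 + 7) = 1/880659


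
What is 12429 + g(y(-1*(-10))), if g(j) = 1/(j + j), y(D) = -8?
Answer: 198863/16 ≈ 12429.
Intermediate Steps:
g(j) = 1/(2*j)
12429 + g(y(-1*(-10))) = 12429 + (1/2)/(-8) = 12429 + (1/2)*(-1/8) = 12429 - 1/16 = 198863/16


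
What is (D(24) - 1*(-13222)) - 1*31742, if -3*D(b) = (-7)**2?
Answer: -55609/3 ≈ -18536.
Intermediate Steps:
D(b) = -49/3 (D(b) = -1/3*(-7)**2 = -1/3*49 = -49/3)
(D(24) - 1*(-13222)) - 1*31742 = (-49/3 - 1*(-13222)) - 1*31742 = (-49/3 + 13222) - 31742 = 39617/3 - 31742 = -55609/3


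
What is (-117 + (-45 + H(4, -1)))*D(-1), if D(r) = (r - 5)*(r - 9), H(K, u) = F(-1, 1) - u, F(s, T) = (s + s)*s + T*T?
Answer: -9480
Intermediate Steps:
F(s, T) = T² + 2*s² (F(s, T) = (2*s)*s + T² = 2*s² + T² = T² + 2*s²)
H(K, u) = 3 - u (H(K, u) = (1² + 2*(-1)²) - u = (1 + 2*1) - u = (1 + 2) - u = 3 - u)
D(r) = (-9 + r)*(-5 + r) (D(r) = (-5 + r)*(-9 + r) = (-9 + r)*(-5 + r))
(-117 + (-45 + H(4, -1)))*D(-1) = (-117 + (-45 + (3 - 1*(-1))))*(45 + (-1)² - 14*(-1)) = (-117 + (-45 + (3 + 1)))*(45 + 1 + 14) = (-117 + (-45 + 4))*60 = (-117 - 41)*60 = -158*60 = -9480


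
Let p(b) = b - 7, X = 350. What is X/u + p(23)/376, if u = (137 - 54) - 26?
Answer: 16564/2679 ≈ 6.1829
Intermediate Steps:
p(b) = -7 + b
u = 57 (u = 83 - 26 = 57)
X/u + p(23)/376 = 350/57 + (-7 + 23)/376 = 350*(1/57) + 16*(1/376) = 350/57 + 2/47 = 16564/2679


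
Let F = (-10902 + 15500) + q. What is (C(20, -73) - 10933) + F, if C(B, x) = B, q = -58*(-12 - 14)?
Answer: -4807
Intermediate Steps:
q = 1508 (q = -58*(-26) = 1508)
F = 6106 (F = (-10902 + 15500) + 1508 = 4598 + 1508 = 6106)
(C(20, -73) - 10933) + F = (20 - 10933) + 6106 = -10913 + 6106 = -4807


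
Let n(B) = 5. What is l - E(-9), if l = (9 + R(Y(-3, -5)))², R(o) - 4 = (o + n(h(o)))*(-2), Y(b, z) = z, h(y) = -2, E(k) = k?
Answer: 178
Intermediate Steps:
R(o) = -6 - 2*o (R(o) = 4 + (o + 5)*(-2) = 4 + (5 + o)*(-2) = 4 + (-10 - 2*o) = -6 - 2*o)
l = 169 (l = (9 + (-6 - 2*(-5)))² = (9 + (-6 + 10))² = (9 + 4)² = 13² = 169)
l - E(-9) = 169 - 1*(-9) = 169 + 9 = 178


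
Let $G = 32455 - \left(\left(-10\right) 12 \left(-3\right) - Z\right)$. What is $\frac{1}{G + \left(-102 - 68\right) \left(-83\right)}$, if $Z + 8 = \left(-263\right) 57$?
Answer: $\frac{1}{31206} \approx 3.2045 \cdot 10^{-5}$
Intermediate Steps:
$Z = -14999$ ($Z = -8 - 14991 = -14999$)
$G = 17096$ ($G = 32455 - \left(\left(-10\right) 12 \left(-3\right) - -14999\right) = 32455 - \left(\left(-120\right) \left(-3\right) + 14999\right) = 32455 - \left(360 + 14999\right) = 32455 - 15359 = 17096$)
$\frac{1}{G + \left(-102 - 68\right) \left(-83\right)} = \frac{1}{17096 + \left(-102 - 68\right) \left(-83\right)} = \frac{1}{17096 - -14110} = \frac{1}{17096 + 14110} = \frac{1}{31206}$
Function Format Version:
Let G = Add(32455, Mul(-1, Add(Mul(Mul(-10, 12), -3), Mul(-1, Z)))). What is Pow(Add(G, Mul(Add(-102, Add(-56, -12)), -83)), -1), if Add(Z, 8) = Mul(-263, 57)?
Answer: Rational(1, 31206) ≈ 3.2045e-5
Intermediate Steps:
Z = -14999 (Z = Add(-8, Mul(-263, 57)) = Add(-8, -14991) = -14999)
G = 17096 (G = Add(32455, Mul(-1, Add(Mul(Mul(-10, 12), -3), Mul(-1, -14999)))) = Add(32455, Mul(-1, Add(Mul(-120, -3), 14999))) = Add(32455, Mul(-1, Add(360, 14999))) = Add(32455, Mul(-1, 15359)) = Add(32455, -15359) = 17096)
Pow(Add(G, Mul(Add(-102, Add(-56, -12)), -83)), -1) = Pow(Add(17096, Mul(Add(-102, Add(-56, -12)), -83)), -1) = Pow(Add(17096, Mul(Add(-102, -68), -83)), -1) = Pow(Add(17096, Mul(-170, -83)), -1) = Pow(Add(17096, 14110), -1) = Pow(31206, -1) = Rational(1, 31206)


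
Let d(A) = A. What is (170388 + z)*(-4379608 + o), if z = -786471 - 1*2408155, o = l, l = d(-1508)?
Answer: 13249537489608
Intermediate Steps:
l = -1508
o = -1508
z = -3194626 (z = -786471 - 2408155 = -3194626)
(170388 + z)*(-4379608 + o) = (170388 - 3194626)*(-4379608 - 1508) = -3024238*(-4381116) = 13249537489608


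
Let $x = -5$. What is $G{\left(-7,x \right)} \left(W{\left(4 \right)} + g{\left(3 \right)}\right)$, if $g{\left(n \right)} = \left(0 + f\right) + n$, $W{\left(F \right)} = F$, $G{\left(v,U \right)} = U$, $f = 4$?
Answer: $-55$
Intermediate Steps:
$g{\left(n \right)} = 4 + n$ ($g{\left(n \right)} = \left(0 + 4\right) + n = 4 + n$)
$G{\left(-7,x \right)} \left(W{\left(4 \right)} + g{\left(3 \right)}\right) = - 5 \left(4 + \left(4 + 3\right)\right) = - 5 \left(4 + 7\right) = \left(-5\right) 11 = -55$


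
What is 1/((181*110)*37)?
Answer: 1/736670 ≈ 1.3575e-6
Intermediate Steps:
1/((181*110)*37) = 1/(19910*37) = 1/736670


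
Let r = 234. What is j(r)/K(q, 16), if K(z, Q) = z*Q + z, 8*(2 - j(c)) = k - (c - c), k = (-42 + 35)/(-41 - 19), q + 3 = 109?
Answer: 953/864960 ≈ 0.0011018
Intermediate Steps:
q = 106 (q = -3 + 109 = 106)
k = 7/60 (k = -7/(-60) = -7*(-1/60) = 7/60 ≈ 0.11667)
j(c) = 953/480 (j(c) = 2 - (7/60 - (c - c))/8 = 2 - (7/60 - 1*0)/8 = 2 - (7/60 + 0)/8 = 2 - ⅛*7/60 = 2 - 7/480 = 953/480)
K(z, Q) = z + Q*z (K(z, Q) = Q*z + z = z + Q*z)
j(r)/K(q, 16) = 953/(480*((106*(1 + 16)))) = 953/(480*((106*17))) = (953/480)/1802 = (953/480)*(1/1802) = 953/864960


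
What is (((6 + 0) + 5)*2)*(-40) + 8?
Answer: -872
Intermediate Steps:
(((6 + 0) + 5)*2)*(-40) + 8 = ((6 + 5)*2)*(-40) + 8 = (11*2)*(-40) + 8 = 22*(-40) + 8 = -880 + 8 = -872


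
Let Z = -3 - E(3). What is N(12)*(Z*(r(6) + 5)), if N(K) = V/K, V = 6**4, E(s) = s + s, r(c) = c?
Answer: -10692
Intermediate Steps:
E(s) = 2*s
V = 1296
N(K) = 1296/K
Z = -9 (Z = -3 - 2*3 = -3 - 1*6 = -3 - 6 = -9)
N(12)*(Z*(r(6) + 5)) = (1296/12)*(-9*(6 + 5)) = (1296*(1/12))*(-9*11) = 108*(-99) = -10692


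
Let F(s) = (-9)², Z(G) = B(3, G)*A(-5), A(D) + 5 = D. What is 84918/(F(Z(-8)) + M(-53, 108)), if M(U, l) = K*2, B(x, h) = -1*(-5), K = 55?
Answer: 84918/191 ≈ 444.60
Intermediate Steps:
A(D) = -5 + D
B(x, h) = 5
M(U, l) = 110 (M(U, l) = 55*2 = 110)
Z(G) = -50 (Z(G) = 5*(-5 - 5) = 5*(-10) = -50)
F(s) = 81
84918/(F(Z(-8)) + M(-53, 108)) = 84918/(81 + 110) = 84918/191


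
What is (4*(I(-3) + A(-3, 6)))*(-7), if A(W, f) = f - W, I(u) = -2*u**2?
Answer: 252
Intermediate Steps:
(4*(I(-3) + A(-3, 6)))*(-7) = (4*(-2*(-3)**2 + (6 - 1*(-3))))*(-7) = (4*(-2*9 + (6 + 3)))*(-7) = (4*(-18 + 9))*(-7) = (4*(-9))*(-7) = -36*(-7) = 252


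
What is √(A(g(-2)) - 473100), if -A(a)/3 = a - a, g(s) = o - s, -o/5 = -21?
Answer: 10*I*√4731 ≈ 687.82*I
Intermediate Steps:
o = 105 (o = -5*(-21) = 105)
g(s) = 105 - s
A(a) = 0 (A(a) = -3*(a - a) = -3*0 = 0)
√(A(g(-2)) - 473100) = √(0 - 473100) = √(-473100) = 10*I*√4731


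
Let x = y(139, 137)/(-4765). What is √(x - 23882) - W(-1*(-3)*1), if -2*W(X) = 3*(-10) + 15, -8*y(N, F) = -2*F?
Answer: -15/2 + I*√2168985386605/9530 ≈ -7.5 + 154.54*I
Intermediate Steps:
y(N, F) = F/4 (y(N, F) = -(-1)*F/4 = F/4)
x = -137/19060 (x = ((¼)*137)/(-4765) = (137/4)*(-1/4765) = -137/19060 ≈ -0.0071878)
W(X) = 15/2 (W(X) = -(3*(-10) + 15)/2 = -(-30 + 15)/2 = -½*(-15) = 15/2)
√(x - 23882) - W(-1*(-3)*1) = √(-137/19060 - 23882) - 1*15/2 = √(-455191057/19060) - 15/2 = I*√2168985386605/9530 - 15/2 = -15/2 + I*√2168985386605/9530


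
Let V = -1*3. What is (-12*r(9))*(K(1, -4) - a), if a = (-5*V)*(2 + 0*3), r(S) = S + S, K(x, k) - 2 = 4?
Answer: 5184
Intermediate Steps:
K(x, k) = 6 (K(x, k) = 2 + 4 = 6)
V = -3
r(S) = 2*S
a = 30 (a = (-5*(-3))*(2 + 0*3) = 15*(2 + 0) = 15*2 = 30)
(-12*r(9))*(K(1, -4) - a) = (-24*9)*(6 - 1*30) = (-12*18)*(6 - 30) = -216*(-24) = 5184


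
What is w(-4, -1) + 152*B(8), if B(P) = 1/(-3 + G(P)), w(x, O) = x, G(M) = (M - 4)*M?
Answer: 36/29 ≈ 1.2414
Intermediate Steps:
G(M) = M*(-4 + M) (G(M) = (-4 + M)*M = M*(-4 + M))
B(P) = 1/(-3 + P*(-4 + P))
w(-4, -1) + 152*B(8) = -4 + 152/(-3 + 8*(-4 + 8)) = -4 + 152/(-3 + 8*4) = -4 + 152/(-3 + 32) = -4 + 152/29 = 36/29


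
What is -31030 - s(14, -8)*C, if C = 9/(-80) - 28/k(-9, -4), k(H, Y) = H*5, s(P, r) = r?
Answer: -2792333/90 ≈ -31026.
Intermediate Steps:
k(H, Y) = 5*H
C = 367/720 (C = 9/(-80) - 28/(5*(-9)) = 9*(-1/80) - 28/(-45) = -9/80 - 28*(-1/45) = -9/80 + 28/45 = 367/720 ≈ 0.50972)
-31030 - s(14, -8)*C = -31030 - (-8)*367/720 = -31030 - 1*(-367/90) = -31030 + 367/90 = -2792333/90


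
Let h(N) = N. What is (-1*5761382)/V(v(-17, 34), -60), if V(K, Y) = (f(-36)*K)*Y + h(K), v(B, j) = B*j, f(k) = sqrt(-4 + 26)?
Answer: -2880691/22888511 - 172841460*sqrt(22)/22888511 ≈ -35.545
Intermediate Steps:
f(k) = sqrt(22)
V(K, Y) = K + K*Y*sqrt(22) (V(K, Y) = (sqrt(22)*K)*Y + K = (K*sqrt(22))*Y + K = K*Y*sqrt(22) + K = K + K*Y*sqrt(22))
(-1*5761382)/V(v(-17, 34), -60) = (-1*5761382)/(((-17*34)*(1 - 60*sqrt(22)))) = -5761382*(-1/(578*(1 - 60*sqrt(22)))) = -5761382/(-578 + 34680*sqrt(22))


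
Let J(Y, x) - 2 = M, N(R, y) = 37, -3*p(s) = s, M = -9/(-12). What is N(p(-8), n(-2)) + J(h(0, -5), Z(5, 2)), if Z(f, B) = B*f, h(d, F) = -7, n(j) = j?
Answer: 159/4 ≈ 39.750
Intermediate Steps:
M = ¾ (M = -9*(-1/12) = ¾ ≈ 0.75000)
p(s) = -s/3
J(Y, x) = 11/4 (J(Y, x) = 2 + ¾ = 11/4)
N(p(-8), n(-2)) + J(h(0, -5), Z(5, 2)) = 37 + 11/4 = 159/4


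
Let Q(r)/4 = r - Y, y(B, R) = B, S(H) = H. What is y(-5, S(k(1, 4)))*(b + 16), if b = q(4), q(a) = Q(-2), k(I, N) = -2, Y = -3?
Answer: -100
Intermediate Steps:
Q(r) = 12 + 4*r (Q(r) = 4*(r - 1*(-3)) = 4*(r + 3) = 4*(3 + r) = 12 + 4*r)
q(a) = 4 (q(a) = 12 + 4*(-2) = 12 - 8 = 4)
b = 4
y(-5, S(k(1, 4)))*(b + 16) = -5*(4 + 16) = -5*20 = -100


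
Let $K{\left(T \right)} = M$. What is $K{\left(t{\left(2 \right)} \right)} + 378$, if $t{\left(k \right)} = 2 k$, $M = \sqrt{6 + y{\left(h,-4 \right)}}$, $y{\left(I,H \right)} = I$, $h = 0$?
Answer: $378 + \sqrt{6} \approx 380.45$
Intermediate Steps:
$M = \sqrt{6}$ ($M = \sqrt{6 + 0} = \sqrt{6} \approx 2.4495$)
$K{\left(T \right)} = \sqrt{6}$
$K{\left(t{\left(2 \right)} \right)} + 378 = \sqrt{6} + 378 = 378 + \sqrt{6}$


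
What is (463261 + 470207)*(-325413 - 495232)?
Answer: -766045846860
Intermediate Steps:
(463261 + 470207)*(-325413 - 495232) = 933468*(-820645) = -766045846860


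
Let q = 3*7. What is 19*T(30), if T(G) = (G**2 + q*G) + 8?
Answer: 29222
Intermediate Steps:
q = 21
T(G) = 8 + G**2 + 21*G (T(G) = (G**2 + 21*G) + 8 = 8 + G**2 + 21*G)
19*T(30) = 19*(8 + 30**2 + 21*30) = 19*(8 + 900 + 630) = 19*1538 = 29222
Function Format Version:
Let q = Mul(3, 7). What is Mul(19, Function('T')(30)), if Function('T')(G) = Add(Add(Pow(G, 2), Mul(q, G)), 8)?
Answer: 29222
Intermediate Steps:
q = 21
Function('T')(G) = Add(8, Pow(G, 2), Mul(21, G)) (Function('T')(G) = Add(Add(Pow(G, 2), Mul(21, G)), 8) = Add(8, Pow(G, 2), Mul(21, G)))
Mul(19, Function('T')(30)) = Mul(19, Add(8, Pow(30, 2), Mul(21, 30))) = Mul(19, Add(8, 900, 630)) = Mul(19, 1538) = 29222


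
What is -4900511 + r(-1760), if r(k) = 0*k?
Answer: -4900511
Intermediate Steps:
r(k) = 0
-4900511 + r(-1760) = -4900511 + 0 = -4900511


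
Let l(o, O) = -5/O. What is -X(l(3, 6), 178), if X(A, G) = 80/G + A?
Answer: 205/534 ≈ 0.38389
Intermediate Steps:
X(A, G) = A + 80/G
-X(l(3, 6), 178) = -(-5/6 + 80/178) = -(-5*1/6 + 80*(1/178)) = -(-5/6 + 40/89) = -1*(-205/534) = 205/534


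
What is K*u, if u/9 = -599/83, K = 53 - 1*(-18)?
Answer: -382761/83 ≈ -4611.6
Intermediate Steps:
K = 71 (K = 53 + 18 = 71)
u = -5391/83 (u = 9*(-599/83) = -5391/83 ≈ -64.952)
K*u = 71*(-5391/83) = -382761/83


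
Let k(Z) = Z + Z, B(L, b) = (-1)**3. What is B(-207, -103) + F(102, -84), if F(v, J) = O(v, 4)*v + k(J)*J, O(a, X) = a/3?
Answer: 17579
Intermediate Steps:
B(L, b) = -1
k(Z) = 2*Z
O(a, X) = a/3 (O(a, X) = a*(1/3) = a/3)
F(v, J) = 2*J**2 + v**2/3 (F(v, J) = (v/3)*v + (2*J)*J = v**2/3 + 2*J**2 = 2*J**2 + v**2/3)
B(-207, -103) + F(102, -84) = -1 + (2*(-84)**2 + (1/3)*102**2) = -1 + (2*7056 + (1/3)*10404) = -1 + (14112 + 3468) = -1 + 17580 = 17579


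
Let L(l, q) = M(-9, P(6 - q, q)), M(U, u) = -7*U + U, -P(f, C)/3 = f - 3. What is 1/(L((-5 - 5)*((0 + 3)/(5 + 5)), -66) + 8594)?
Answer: 1/8648 ≈ 0.00011563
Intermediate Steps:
P(f, C) = 9 - 3*f (P(f, C) = -3*(f - 3) = -3*(-3 + f) = 9 - 3*f)
M(U, u) = -6*U
L(l, q) = 54 (L(l, q) = -6*(-9) = 54)
1/(L((-5 - 5)*((0 + 3)/(5 + 5)), -66) + 8594) = 1/(54 + 8594) = 1/8648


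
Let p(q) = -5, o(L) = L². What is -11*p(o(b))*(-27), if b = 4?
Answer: -1485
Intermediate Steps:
-11*p(o(b))*(-27) = -11*(-5)*(-27) = 55*(-27) = -1485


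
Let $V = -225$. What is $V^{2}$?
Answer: $50625$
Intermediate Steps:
$V^{2} = \left(-225\right)^{2} = 50625$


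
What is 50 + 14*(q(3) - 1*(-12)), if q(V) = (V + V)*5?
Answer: 638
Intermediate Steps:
q(V) = 10*V (q(V) = (2*V)*5 = 10*V)
50 + 14*(q(3) - 1*(-12)) = 50 + 14*(10*3 - 1*(-12)) = 50 + 14*(30 + 12) = 50 + 14*42 = 50 + 588 = 638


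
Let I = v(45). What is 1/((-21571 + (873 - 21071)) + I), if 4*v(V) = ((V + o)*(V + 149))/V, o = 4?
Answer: -90/3754457 ≈ -2.3972e-5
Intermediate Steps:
v(V) = (4 + V)*(149 + V)/(4*V) (v(V) = (((V + 4)*(V + 149))/V)/4 = (((4 + V)*(149 + V))/V)/4 = ((4 + V)*(149 + V)/V)/4 = (4 + V)*(149 + V)/(4*V))
I = 4753/90 (I = (¼)*(596 + 45*(153 + 45))/45 = (¼)*(1/45)*(596 + 45*198) = (¼)*(1/45)*(596 + 8910) = (¼)*(1/45)*9506 = 4753/90 ≈ 52.811)
1/((-21571 + (873 - 21071)) + I) = 1/((-21571 + (873 - 21071)) + 4753/90) = 1/((-21571 - 20198) + 4753/90) = 1/(-41769 + 4753/90) = 1/(-3754457/90) = -90/3754457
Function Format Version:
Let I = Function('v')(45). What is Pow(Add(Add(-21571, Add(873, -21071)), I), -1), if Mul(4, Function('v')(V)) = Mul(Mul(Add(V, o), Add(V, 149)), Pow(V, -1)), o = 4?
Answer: Rational(-90, 3754457) ≈ -2.3972e-5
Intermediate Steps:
Function('v')(V) = Mul(Rational(1, 4), Pow(V, -1), Add(4, V), Add(149, V)) (Function('v')(V) = Mul(Rational(1, 4), Mul(Mul(Add(V, 4), Add(V, 149)), Pow(V, -1))) = Mul(Rational(1, 4), Mul(Mul(Add(4, V), Add(149, V)), Pow(V, -1))) = Mul(Rational(1, 4), Mul(Pow(V, -1), Add(4, V), Add(149, V))) = Mul(Rational(1, 4), Pow(V, -1), Add(4, V), Add(149, V)))
I = Rational(4753, 90) (I = Mul(Rational(1, 4), Pow(45, -1), Add(596, Mul(45, Add(153, 45)))) = Mul(Rational(1, 4), Rational(1, 45), Add(596, Mul(45, 198))) = Mul(Rational(1, 4), Rational(1, 45), Add(596, 8910)) = Mul(Rational(1, 4), Rational(1, 45), 9506) = Rational(4753, 90) ≈ 52.811)
Pow(Add(Add(-21571, Add(873, -21071)), I), -1) = Pow(Add(Add(-21571, Add(873, -21071)), Rational(4753, 90)), -1) = Pow(Add(Add(-21571, -20198), Rational(4753, 90)), -1) = Pow(Add(-41769, Rational(4753, 90)), -1) = Pow(Rational(-3754457, 90), -1) = Rational(-90, 3754457)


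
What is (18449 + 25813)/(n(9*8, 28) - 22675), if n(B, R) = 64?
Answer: -14754/7537 ≈ -1.9575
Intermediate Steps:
(18449 + 25813)/(n(9*8, 28) - 22675) = (18449 + 25813)/(64 - 22675) = 44262/(-22611) = 44262*(-1/22611) = -14754/7537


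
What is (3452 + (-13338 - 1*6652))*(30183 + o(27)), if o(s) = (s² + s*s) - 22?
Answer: -522915022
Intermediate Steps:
o(s) = -22 + 2*s² (o(s) = (s² + s²) - 22 = 2*s² - 22 = -22 + 2*s²)
(3452 + (-13338 - 1*6652))*(30183 + o(27)) = (3452 + (-13338 - 1*6652))*(30183 + (-22 + 2*27²)) = (3452 + (-13338 - 6652))*(30183 + (-22 + 2*729)) = (3452 - 19990)*(30183 + (-22 + 1458)) = -16538*(30183 + 1436) = -16538*31619 = -522915022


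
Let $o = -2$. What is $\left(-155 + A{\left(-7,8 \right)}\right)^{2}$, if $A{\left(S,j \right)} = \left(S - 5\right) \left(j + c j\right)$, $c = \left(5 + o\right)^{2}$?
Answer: $1243225$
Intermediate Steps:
$c = 9$ ($c = \left(5 - 2\right)^{2} = 3^{2} = 9$)
$A{\left(S,j \right)} = 10 j \left(-5 + S\right)$ ($A{\left(S,j \right)} = \left(S - 5\right) \left(j + 9 j\right) = \left(S - 5\right) 10 j = \left(-5 + S\right) 10 j = 10 j \left(-5 + S\right)$)
$\left(-155 + A{\left(-7,8 \right)}\right)^{2} = \left(-155 + 10 \cdot 8 \left(-5 - 7\right)\right)^{2} = \left(-155 + 10 \cdot 8 \left(-12\right)\right)^{2} = \left(-155 - 960\right)^{2} = \left(-1115\right)^{2} = 1243225$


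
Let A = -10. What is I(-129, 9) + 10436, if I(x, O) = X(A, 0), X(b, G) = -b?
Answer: 10446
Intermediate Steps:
I(x, O) = 10 (I(x, O) = -1*(-10) = 10)
I(-129, 9) + 10436 = 10 + 10436 = 10446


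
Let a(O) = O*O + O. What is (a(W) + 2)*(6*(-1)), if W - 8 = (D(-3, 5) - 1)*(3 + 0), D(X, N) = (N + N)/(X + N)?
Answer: -2532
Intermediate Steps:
D(X, N) = 2*N/(N + X) (D(X, N) = (2*N)/(N + X) = 2*N/(N + X))
W = 20 (W = 8 + (2*5/(5 - 3) - 1)*(3 + 0) = 8 + (2*5/2 - 1)*3 = 8 + (2*5*(½) - 1)*3 = 8 + (5 - 1)*3 = 8 + 4*3 = 8 + 12 = 20)
a(O) = O + O² (a(O) = O² + O = O + O²)
(a(W) + 2)*(6*(-1)) = (20*(1 + 20) + 2)*(6*(-1)) = (20*21 + 2)*(-6) = (420 + 2)*(-6) = 422*(-6) = -2532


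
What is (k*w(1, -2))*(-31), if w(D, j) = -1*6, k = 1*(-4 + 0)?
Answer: -744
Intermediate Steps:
k = -4 (k = 1*(-4) = -4)
w(D, j) = -6
(k*w(1, -2))*(-31) = -4*(-6)*(-31) = 24*(-31) = -744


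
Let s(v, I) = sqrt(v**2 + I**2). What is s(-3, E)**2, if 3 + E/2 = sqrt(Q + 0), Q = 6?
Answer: 69 - 24*sqrt(6) ≈ 10.212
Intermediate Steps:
E = -6 + 2*sqrt(6) (E = -6 + 2*sqrt(6 + 0) = -6 + 2*sqrt(6) ≈ -1.1010)
s(v, I) = sqrt(I**2 + v**2)
s(-3, E)**2 = (sqrt((-6 + 2*sqrt(6))**2 + (-3)**2))**2 = (sqrt((-6 + 2*sqrt(6))**2 + 9))**2 = (sqrt(9 + (-6 + 2*sqrt(6))**2))**2 = 9 + (-6 + 2*sqrt(6))**2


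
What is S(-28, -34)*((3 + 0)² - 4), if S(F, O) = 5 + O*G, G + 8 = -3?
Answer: 1895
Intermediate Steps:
G = -11 (G = -8 - 3 = -11)
S(F, O) = 5 - 11*O (S(F, O) = 5 + O*(-11) = 5 - 11*O)
S(-28, -34)*((3 + 0)² - 4) = (5 - 11*(-34))*((3 + 0)² - 4) = (5 + 374)*(3² - 4) = 379*(9 - 4) = 379*5 = 1895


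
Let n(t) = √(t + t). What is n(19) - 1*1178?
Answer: -1178 + √38 ≈ -1171.8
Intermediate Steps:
n(t) = √2*√t (n(t) = √(2*t) = √2*√t)
n(19) - 1*1178 = √2*√19 - 1*1178 = √38 - 1178 = -1178 + √38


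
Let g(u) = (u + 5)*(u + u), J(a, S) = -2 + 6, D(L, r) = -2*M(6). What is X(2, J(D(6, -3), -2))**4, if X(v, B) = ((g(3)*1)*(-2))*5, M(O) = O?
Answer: 53084160000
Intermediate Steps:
D(L, r) = -12 (D(L, r) = -2*6 = -12)
J(a, S) = 4
g(u) = 2*u*(5 + u) (g(u) = (5 + u)*(2*u) = 2*u*(5 + u))
X(v, B) = -480 (X(v, B) = (((2*3*(5 + 3))*1)*(-2))*5 = (((2*3*8)*1)*(-2))*5 = ((48*1)*(-2))*5 = (48*(-2))*5 = -96*5 = -480)
X(2, J(D(6, -3), -2))**4 = (-480)**4 = 53084160000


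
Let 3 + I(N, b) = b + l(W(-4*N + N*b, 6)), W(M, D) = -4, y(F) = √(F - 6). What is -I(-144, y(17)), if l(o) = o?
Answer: 7 - √11 ≈ 3.6834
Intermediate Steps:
y(F) = √(-6 + F)
I(N, b) = -7 + b (I(N, b) = -3 + (b - 4) = -3 + (-4 + b) = -7 + b)
-I(-144, y(17)) = -(-7 + √(-6 + 17)) = -(-7 + √11) = 7 - √11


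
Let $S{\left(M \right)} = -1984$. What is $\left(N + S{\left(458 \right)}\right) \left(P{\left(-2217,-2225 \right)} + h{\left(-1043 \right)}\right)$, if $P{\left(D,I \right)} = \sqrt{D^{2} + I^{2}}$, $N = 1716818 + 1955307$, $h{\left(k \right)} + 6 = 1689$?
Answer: $6176847303 + 3670141 \sqrt{9865714} \approx 1.7705 \cdot 10^{10}$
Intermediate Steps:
$h{\left(k \right)} = 1683$ ($h{\left(k \right)} = -6 + 1689 = 1683$)
$N = 3672125$
$\left(N + S{\left(458 \right)}\right) \left(P{\left(-2217,-2225 \right)} + h{\left(-1043 \right)}\right) = \left(3672125 - 1984\right) \left(\sqrt{\left(-2217\right)^{2} + \left(-2225\right)^{2}} + 1683\right) = 3670141 \left(\sqrt{4915089 + 4950625} + 1683\right) = 3670141 \left(\sqrt{9865714} + 1683\right) = 3670141 \left(1683 + \sqrt{9865714}\right) = 6176847303 + 3670141 \sqrt{9865714}$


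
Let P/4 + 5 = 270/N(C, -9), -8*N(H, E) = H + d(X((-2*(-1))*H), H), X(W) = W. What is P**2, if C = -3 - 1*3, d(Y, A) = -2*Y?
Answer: 250000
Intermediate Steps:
C = -6 (C = -3 - 3 = -6)
N(H, E) = 3*H/8 (N(H, E) = -(H - 2*(-2*(-1))*H)/8 = -(H - 4*H)/8 = -(-3)*H/8 = 3*H/8)
P = -500 (P = -20 + 4*(270/(((3/8)*(-6)))) = -20 + 4*(270/(-9/4)) = -20 + 4*(270*(-4/9)) = -20 + 4*(-120) = -20 - 480 = -500)
P**2 = (-500)**2 = 250000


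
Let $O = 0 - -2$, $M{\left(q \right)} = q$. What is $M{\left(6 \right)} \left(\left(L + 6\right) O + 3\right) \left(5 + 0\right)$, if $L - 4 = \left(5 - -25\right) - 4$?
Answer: $2250$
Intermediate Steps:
$O = 2$ ($O = 0 + 2 = 2$)
$L = 30$ ($L = 4 + \left(\left(5 - -25\right) - 4\right) = 4 + \left(\left(5 + 25\right) - 4\right) = 4 + \left(30 - 4\right) = 4 + 26 = 30$)
$M{\left(6 \right)} \left(\left(L + 6\right) O + 3\right) \left(5 + 0\right) = 6 \left(\left(30 + 6\right) 2 + 3\right) \left(5 + 0\right) = 6 \left(36 \cdot 2 + 3\right) 5 = 6 \left(72 + 3\right) 5 = 6 \cdot 75 \cdot 5 = 450 \cdot 5 = 2250$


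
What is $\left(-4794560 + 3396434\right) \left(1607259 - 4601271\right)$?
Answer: $4186006021512$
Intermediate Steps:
$\left(-4794560 + 3396434\right) \left(1607259 - 4601271\right) = \left(-1398126\right) \left(-2994012\right) = 4186006021512$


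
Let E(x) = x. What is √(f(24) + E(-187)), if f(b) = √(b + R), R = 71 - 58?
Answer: √(-187 + √37) ≈ 13.451*I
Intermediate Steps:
R = 13
f(b) = √(13 + b) (f(b) = √(b + 13) = √(13 + b))
√(f(24) + E(-187)) = √(√(13 + 24) - 187) = √(√37 - 187) = √(-187 + √37)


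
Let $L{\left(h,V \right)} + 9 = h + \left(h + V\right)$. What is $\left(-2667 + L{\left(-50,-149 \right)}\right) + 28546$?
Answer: $25621$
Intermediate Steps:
$L{\left(h,V \right)} = -9 + V + 2 h$ ($L{\left(h,V \right)} = -9 + \left(h + \left(h + V\right)\right) = -9 + \left(h + \left(V + h\right)\right) = -9 + \left(V + 2 h\right) = -9 + V + 2 h$)
$\left(-2667 + L{\left(-50,-149 \right)}\right) + 28546 = \left(-2667 - 258\right) + 28546 = -2925 + 28546 = 25621$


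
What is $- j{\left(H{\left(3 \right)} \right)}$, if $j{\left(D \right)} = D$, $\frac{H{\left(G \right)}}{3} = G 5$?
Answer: $-45$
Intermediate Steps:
$H{\left(G \right)} = 15 G$ ($H{\left(G \right)} = 3 G 5 = 3 \cdot 5 G = 15 G$)
$- j{\left(H{\left(3 \right)} \right)} = - 15 \cdot 3 = \left(-1\right) 45 = -45$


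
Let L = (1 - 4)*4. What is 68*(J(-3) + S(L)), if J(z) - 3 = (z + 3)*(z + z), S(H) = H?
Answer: -612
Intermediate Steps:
L = -12 (L = -3*4 = -12)
J(z) = 3 + 2*z*(3 + z) (J(z) = 3 + (z + 3)*(z + z) = 3 + (3 + z)*(2*z) = 3 + 2*z*(3 + z))
68*(J(-3) + S(L)) = 68*((3 + 2*(-3)² + 6*(-3)) - 12) = 68*((3 + 2*9 - 18) - 12) = 68*((3 + 18 - 18) - 12) = 68*(3 - 12) = 68*(-9) = -612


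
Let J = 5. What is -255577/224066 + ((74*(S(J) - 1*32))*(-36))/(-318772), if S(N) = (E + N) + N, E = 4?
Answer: -23053801069/17856491738 ≈ -1.2911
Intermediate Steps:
S(N) = 4 + 2*N (S(N) = (4 + N) + N = 4 + 2*N)
-255577/224066 + ((74*(S(J) - 1*32))*(-36))/(-318772) = -255577/224066 + ((74*((4 + 2*5) - 1*32))*(-36))/(-318772) = -255577*1/224066 + ((74*((4 + 10) - 32))*(-36))*(-1/318772) = -255577/224066 + ((74*(14 - 32))*(-36))*(-1/318772) = -255577/224066 + ((74*(-18))*(-36))*(-1/318772) = -255577/224066 - 1332*(-36)*(-1/318772) = -255577/224066 + 47952*(-1/318772) = -255577/224066 - 11988/79693 = -23053801069/17856491738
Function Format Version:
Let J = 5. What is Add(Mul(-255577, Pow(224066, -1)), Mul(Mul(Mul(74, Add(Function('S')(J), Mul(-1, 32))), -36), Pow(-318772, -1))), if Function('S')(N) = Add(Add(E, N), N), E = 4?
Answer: Rational(-23053801069, 17856491738) ≈ -1.2911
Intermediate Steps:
Function('S')(N) = Add(4, Mul(2, N)) (Function('S')(N) = Add(Add(4, N), N) = Add(4, Mul(2, N)))
Add(Mul(-255577, Pow(224066, -1)), Mul(Mul(Mul(74, Add(Function('S')(J), Mul(-1, 32))), -36), Pow(-318772, -1))) = Add(Mul(-255577, Pow(224066, -1)), Mul(Mul(Mul(74, Add(Add(4, Mul(2, 5)), Mul(-1, 32))), -36), Pow(-318772, -1))) = Add(Mul(-255577, Rational(1, 224066)), Mul(Mul(Mul(74, Add(Add(4, 10), -32)), -36), Rational(-1, 318772))) = Add(Rational(-255577, 224066), Mul(Mul(Mul(74, Add(14, -32)), -36), Rational(-1, 318772))) = Add(Rational(-255577, 224066), Mul(Mul(Mul(74, -18), -36), Rational(-1, 318772))) = Add(Rational(-255577, 224066), Mul(Mul(-1332, -36), Rational(-1, 318772))) = Add(Rational(-255577, 224066), Mul(47952, Rational(-1, 318772))) = Add(Rational(-255577, 224066), Rational(-11988, 79693)) = Rational(-23053801069, 17856491738)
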